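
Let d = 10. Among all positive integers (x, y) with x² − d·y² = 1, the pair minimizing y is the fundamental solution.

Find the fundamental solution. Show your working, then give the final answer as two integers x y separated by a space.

√10 = [3; 6, …], period ℓ=1 (odd) → k=1
step 0: (3, 1)  from 3·(1,0) + (0,1)
step 1: (19, 6)  from 6·(3,1) + (1,0)
fundamental: x₁=19, y₁=6  (since 361 − 10·36 = 1)

19 6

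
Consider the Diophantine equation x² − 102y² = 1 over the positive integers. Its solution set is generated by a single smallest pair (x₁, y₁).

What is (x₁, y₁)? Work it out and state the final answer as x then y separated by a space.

101 10

[10; 10,20] for √102; ℓ=2 ⇒ convergent index 1
a_0=10:  p_0=10·1+0=10,  q_0=10·0+1=1
a_1=10:  p_1=10·10+1=101,  q_1=10·1+0=10
fundamental: x₁=101, y₁=10  (since 10201 − 102·100 = 1)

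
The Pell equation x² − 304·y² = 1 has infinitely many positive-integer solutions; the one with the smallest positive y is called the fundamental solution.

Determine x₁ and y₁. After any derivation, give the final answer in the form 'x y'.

57799 3315

√304 = [17; 2,3,2,1,1,1,1,1,2,3,2,34, …], period ℓ=12 (even) → k=11
a_0=17:  p_0=17·1+0=17,  q_0=17·0+1=1
…
a_2=3:  p_2=3·35+17=122,  q_2=3·2+1=7
…
a_5=1:  p_5=1·401+279=680,  q_5=1·23+16=39
a_6=1:  p_6=1·680+401=1081,  q_6=1·39+23=62
a_7=1:  p_7=1·1081+680=1761,  q_7=1·62+39=101
a_8=1:  p_8=1·1761+1081=2842,  q_8=1·101+62=163
a_9=2:  p_9=2·2842+1761=7445,  q_9=2·163+101=427
a_10=3:  p_10=3·7445+2842=25177,  q_10=3·427+163=1444
a_11=2:  p_11=2·25177+7445=57799,  q_11=2·1444+427=3315
fundamental: x₁=57799, y₁=3315  (since 3340724401 − 304·10989225 = 1)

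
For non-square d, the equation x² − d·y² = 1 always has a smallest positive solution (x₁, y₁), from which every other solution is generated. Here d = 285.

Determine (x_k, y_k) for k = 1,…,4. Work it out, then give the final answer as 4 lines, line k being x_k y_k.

d=285: √d = [16; 1,7,2,7,1,32] (ℓ=6, even), read p_5/q_5
k=0  a_k=16  p_k/q_k = 16/1
…
k=3  a_k=2  p_k/q_k = 287/17
k=4  a_k=7  p_k/q_k = 2144/127
k=5  a_k=1  p_k/q_k = 2431/144
(x₁, y₁) = (2431, 144);  2431² − 285·144² = 1 ✓
n=2: (2431,144)∘(2431,144) = (2431·2431+285·144·144, 2431·144+144·2431) = (11819521,700128)
n=3: (11819521,700128)∘(2431,144) = (2431·11819521+285·144·700128, 2431·700128+144·11819521) = (57466508671,3404022192)
n=4: (57466508671,3404022192)∘(2431,144) = (2431·57466508671+285·144·3404022192, 2431·3404022192+144·57466508671) = (279402153338881,16550355197376)

2431 144
11819521 700128
57466508671 3404022192
279402153338881 16550355197376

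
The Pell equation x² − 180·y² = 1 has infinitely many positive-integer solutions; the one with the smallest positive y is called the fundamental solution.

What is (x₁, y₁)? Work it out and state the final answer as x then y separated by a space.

√180 = [13; 2,2,2,26, …], period ℓ=4 (even) → k=3
a_0=13:  p_0=13·1+0=13,  q_0=13·0+1=1
…
a_2=2:  p_2=2·27+13=67,  q_2=2·2+1=5
a_3=2:  p_3=2·67+27=161,  q_3=2·5+2=12
(x₁, y₁) = (161, 12);  161² − 180·12² = 1 ✓

161 12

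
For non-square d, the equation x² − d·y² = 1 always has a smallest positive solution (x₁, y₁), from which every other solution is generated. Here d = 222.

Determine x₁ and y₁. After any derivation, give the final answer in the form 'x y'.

149 10

√222 → a₀=14, period (1,8,1,28); ℓ=4 even so k=3
a_0=14:  p_0=14·1+0=14,  q_0=14·0+1=1
a_1=1:  p_1=1·14+1=15,  q_1=1·1+0=1
a_2=8:  p_2=8·15+14=134,  q_2=8·1+1=9
a_3=1:  p_3=1·134+15=149,  q_3=1·9+1=10
→ (149, 10).  Check: 149²=22201, 222·10²=22200, difference 1.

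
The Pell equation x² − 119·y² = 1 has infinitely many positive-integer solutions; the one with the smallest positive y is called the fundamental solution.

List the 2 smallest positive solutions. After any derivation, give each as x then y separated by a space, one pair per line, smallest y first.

120 11
28799 2640

d=119: √d = [10; 1,9,1,20] (ℓ=4, even), read p_3/q_3
i=0: a=10 ⇒ p=10, q=1
i=1: a=1 ⇒ p=11, q=1
i=2: a=9 ⇒ p=109, q=10
i=3: a=1 ⇒ p=120, q=11
(x₁, y₁) = (120, 11);  120² − 119·11² = 1 ✓
(120+11√119)^2 = 28799 + 2640√119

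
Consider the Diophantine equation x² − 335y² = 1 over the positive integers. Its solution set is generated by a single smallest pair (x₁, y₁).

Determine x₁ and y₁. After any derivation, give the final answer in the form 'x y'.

d=335: √d = [18; 3,3,3,36] (ℓ=4, even), read p_3/q_3
a_0=18:  p_0=18·1+0=18,  q_0=18·0+1=1
…
a_2=3:  p_2=3·55+18=183,  q_2=3·3+1=10
a_3=3:  p_3=3·183+55=604,  q_3=3·10+3=33
fundamental: x₁=604, y₁=33  (since 364816 − 335·1089 = 1)

604 33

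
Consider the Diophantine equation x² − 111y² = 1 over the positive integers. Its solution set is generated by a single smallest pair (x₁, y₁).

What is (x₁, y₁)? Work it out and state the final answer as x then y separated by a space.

d=111: √d = [10; 1,1,6,1,1,20] (ℓ=6, even), read p_5/q_5
step 0: (10, 1)  from 10·(1,0) + (0,1)
step 1: (11, 1)  from 1·(10,1) + (1,0)
step 2: (21, 2)  from 1·(11,1) + (10,1)
…
step 4: (158, 15)  from 1·(137,13) + (21,2)
step 5: (295, 28)  from 1·(158,15) + (137,13)
→ (295, 28).  Check: 295²=87025, 111·28²=87024, difference 1.

295 28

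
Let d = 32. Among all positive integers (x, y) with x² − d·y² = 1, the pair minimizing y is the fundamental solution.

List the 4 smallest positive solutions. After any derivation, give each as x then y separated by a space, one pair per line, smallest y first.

d=32: √d = [5; 1,1,1,10] (ℓ=4, even), read p_3/q_3
i=0: a=5 ⇒ p=5, q=1
…
i=2: a=1 ⇒ p=11, q=2
i=3: a=1 ⇒ p=17, q=3
→ (17, 3).  Check: 17²=289, 32·3²=288, difference 1.
(x_2, y_2) = (17·17 + 32·3·3, 17·3 + 3·17) = (577, 102)
(x_3, y_3) = (17·577 + 32·3·102, 17·102 + 3·577) = (19601, 3465)
(x_4, y_4) = (17·19601 + 32·3·3465, 17·3465 + 3·19601) = (665857, 117708)

17 3
577 102
19601 3465
665857 117708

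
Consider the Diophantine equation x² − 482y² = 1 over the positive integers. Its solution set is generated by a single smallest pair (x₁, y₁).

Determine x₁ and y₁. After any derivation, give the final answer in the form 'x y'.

483 22

√482 = [21; 1,20,1,42, …], period ℓ=4 (even) → k=3
a_0=21:  p_0=21·1+0=21,  q_0=21·0+1=1
…
a_2=20:  p_2=20·22+21=461,  q_2=20·1+1=21
a_3=1:  p_3=1·461+22=483,  q_3=1·21+1=22
fundamental: x₁=483, y₁=22  (since 233289 − 482·484 = 1)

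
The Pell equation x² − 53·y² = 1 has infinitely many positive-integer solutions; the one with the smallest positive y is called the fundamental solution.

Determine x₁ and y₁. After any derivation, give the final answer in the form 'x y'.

66249 9100

√53 = [7; 3,1,1,3,14, …], period ℓ=5 (odd) → k=9
i=0: a=7 ⇒ p=7, q=1
i=1: a=3 ⇒ p=22, q=3
i=2: a=1 ⇒ p=29, q=4
i=3: a=1 ⇒ p=51, q=7
i=4: a=3 ⇒ p=182, q=25
…
i=6: a=3 ⇒ p=7979, q=1096
i=7: a=1 ⇒ p=10578, q=1453
i=8: a=1 ⇒ p=18557, q=2549
i=9: a=3 ⇒ p=66249, q=9100
(x₁, y₁) = (66249, 9100);  66249² − 53·9100² = 1 ✓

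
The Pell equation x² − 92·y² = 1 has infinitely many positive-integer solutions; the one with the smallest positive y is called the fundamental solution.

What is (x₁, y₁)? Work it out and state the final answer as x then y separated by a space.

1151 120

d=92: √d = [9; 1,1,2,4,2,1,1,18] (ℓ=8, even), read p_7/q_7
i=0: a=9 ⇒ p=9, q=1
…
i=2: a=1 ⇒ p=19, q=2
…
i=4: a=4 ⇒ p=211, q=22
i=5: a=2 ⇒ p=470, q=49
i=6: a=1 ⇒ p=681, q=71
i=7: a=1 ⇒ p=1151, q=120
(x₁, y₁) = (1151, 120);  1151² − 92·120² = 1 ✓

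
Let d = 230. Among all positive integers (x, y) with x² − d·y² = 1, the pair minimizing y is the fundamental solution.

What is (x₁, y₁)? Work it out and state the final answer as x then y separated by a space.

91 6

√230 → a₀=15, period (6,30); ℓ=2 even so k=1
i=0: a=15 ⇒ p=15, q=1
i=1: a=6 ⇒ p=91, q=6
→ (91, 6).  Check: 91²=8281, 230·6²=8280, difference 1.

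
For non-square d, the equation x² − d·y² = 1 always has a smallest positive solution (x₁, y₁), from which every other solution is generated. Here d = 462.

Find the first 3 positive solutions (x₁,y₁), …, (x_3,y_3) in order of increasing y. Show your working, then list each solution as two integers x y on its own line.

[21; 2,42] for √462; ℓ=2 ⇒ convergent index 1
k=0  a_k=21  p_k/q_k = 21/1
k=1  a_k=2  p_k/q_k = 43/2
→ (43, 2).  Check: 43²=1849, 462·2²=1848, difference 1.
n=2: (43,2)∘(43,2) = (43·43+462·2·2, 43·2+2·43) = (3697,172)
n=3: (3697,172)∘(43,2) = (43·3697+462·2·172, 43·172+2·3697) = (317899,14790)

43 2
3697 172
317899 14790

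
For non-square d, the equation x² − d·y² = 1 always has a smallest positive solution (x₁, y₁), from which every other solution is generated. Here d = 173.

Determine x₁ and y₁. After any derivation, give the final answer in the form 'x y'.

2499849 190060

d=173: √d = [13; 6,1,1,6,26] (ℓ=5, odd), read p_9/q_9
k=0  a_k=13  p_k/q_k = 13/1
…
k=3  a_k=1  p_k/q_k = 171/13
k=4  a_k=6  p_k/q_k = 1118/85
…
k=6  a_k=6  p_k/q_k = 176552/13423
…
k=8  a_k=1  p_k/q_k = 382343/29069
k=9  a_k=6  p_k/q_k = 2499849/190060
(x₁, y₁) = (2499849, 190060);  2499849² − 173·190060² = 1 ✓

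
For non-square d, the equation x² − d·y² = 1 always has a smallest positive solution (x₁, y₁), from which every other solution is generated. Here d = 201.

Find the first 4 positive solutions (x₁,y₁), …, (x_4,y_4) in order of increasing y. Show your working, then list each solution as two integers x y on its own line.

[14; 5,1,1,1,2,…,1,5,28] for √201; ℓ=14 ⇒ convergent index 13
k=0  a_k=14  p_k/q_k = 14/1
…
k=2  a_k=1  p_k/q_k = 85/6
k=3  a_k=1  p_k/q_k = 156/11
…
k=5  a_k=2  p_k/q_k = 638/45
k=6  a_k=1  p_k/q_k = 879/62
k=7  a_k=8  p_k/q_k = 7670/541
k=8  a_k=1  p_k/q_k = 8549/603
k=9  a_k=2  p_k/q_k = 24768/1747
k=10  a_k=1  p_k/q_k = 33317/2350
…
k=12  a_k=1  p_k/q_k = 91402/6447
k=13  a_k=5  p_k/q_k = 515095/36332
→ (515095, 36332).  Check: 515095²=265322859025, 201·36332²=265322859024, difference 1.
(515095+36332√201)^2 = 530645718049 + 37428863080√201
(515095+36332√201)^3 = 546665912276384215 + 38558840456348868√201
(515095+36332√201)^4 = 563169756167477608732801 + 39722931849688611461840√201

515095 36332
530645718049 37428863080
546665912276384215 38558840456348868
563169756167477608732801 39722931849688611461840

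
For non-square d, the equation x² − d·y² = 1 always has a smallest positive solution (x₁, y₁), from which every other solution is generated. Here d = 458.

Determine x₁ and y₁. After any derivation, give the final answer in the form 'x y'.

√458 → a₀=21, period (2,2,42); ℓ=3 odd so k=5
k=0  a_k=21  p_k/q_k = 21/1
k=1  a_k=2  p_k/q_k = 43/2
k=2  a_k=2  p_k/q_k = 107/5
k=3  a_k=42  p_k/q_k = 4537/212
k=4  a_k=2  p_k/q_k = 9181/429
k=5  a_k=2  p_k/q_k = 22899/1070
→ (22899, 1070).  Check: 22899²=524364201, 458·1070²=524364200, difference 1.

22899 1070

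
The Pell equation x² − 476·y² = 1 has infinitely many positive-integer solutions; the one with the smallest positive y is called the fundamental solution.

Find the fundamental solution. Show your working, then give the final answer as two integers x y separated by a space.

28799 1320

√476 → a₀=21, period (1,4,2,10,2,4,1,42); ℓ=8 even so k=7
k=0  a_k=21  p_k/q_k = 21/1
k=1  a_k=1  p_k/q_k = 22/1
k=2  a_k=4  p_k/q_k = 109/5
…
k=5  a_k=2  p_k/q_k = 5258/241
k=6  a_k=4  p_k/q_k = 23541/1079
k=7  a_k=1  p_k/q_k = 28799/1320
→ (28799, 1320).  Check: 28799²=829382401, 476·1320²=829382400, difference 1.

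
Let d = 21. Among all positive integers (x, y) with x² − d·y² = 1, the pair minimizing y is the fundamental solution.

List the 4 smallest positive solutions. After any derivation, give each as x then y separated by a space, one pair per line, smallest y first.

55 12
6049 1320
665335 145188
73180801 15969360

d=21: √d = [4; 1,1,2,1,1,8] (ℓ=6, even), read p_5/q_5
step 0: (4, 1)  from 4·(1,0) + (0,1)
step 1: (5, 1)  from 1·(4,1) + (1,0)
step 2: (9, 2)  from 1·(5,1) + (4,1)
step 3: (23, 5)  from 2·(9,2) + (5,1)
step 4: (32, 7)  from 1·(23,5) + (9,2)
step 5: (55, 12)  from 1·(32,7) + (23,5)
fundamental: x₁=55, y₁=12  (since 3025 − 21·144 = 1)
n=2: (55,12)∘(55,12) = (55·55+21·12·12, 55·12+12·55) = (6049,1320)
n=3: (6049,1320)∘(55,12) = (55·6049+21·12·1320, 55·1320+12·6049) = (665335,145188)
n=4: (665335,145188)∘(55,12) = (55·665335+21·12·145188, 55·145188+12·665335) = (73180801,15969360)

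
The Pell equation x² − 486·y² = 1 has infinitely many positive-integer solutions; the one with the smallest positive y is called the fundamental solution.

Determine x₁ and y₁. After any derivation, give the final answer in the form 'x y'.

d=486: √d = [22; 22,44] (ℓ=2, even), read p_1/q_1
k=0  a_k=22  p_k/q_k = 22/1
k=1  a_k=22  p_k/q_k = 485/22
fundamental: x₁=485, y₁=22  (since 235225 − 486·484 = 1)

485 22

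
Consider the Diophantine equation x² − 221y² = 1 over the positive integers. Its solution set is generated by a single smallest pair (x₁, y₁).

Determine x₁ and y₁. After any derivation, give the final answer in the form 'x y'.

1665 112

d=221: √d = [14; 1,6,2,6,1,28] (ℓ=6, even), read p_5/q_5
a_0=14:  p_0=14·1+0=14,  q_0=14·0+1=1
…
a_4=6:  p_4=6·223+104=1442,  q_4=6·15+7=97
a_5=1:  p_5=1·1442+223=1665,  q_5=1·97+15=112
fundamental: x₁=1665, y₁=112  (since 2772225 − 221·12544 = 1)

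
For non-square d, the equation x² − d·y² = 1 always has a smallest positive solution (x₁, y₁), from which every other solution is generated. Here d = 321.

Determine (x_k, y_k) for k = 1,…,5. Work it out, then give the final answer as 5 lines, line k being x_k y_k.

215 12
92449 5160
39752855 2218788
17093635201 954073680
7350223383575 410249463612

√321 = [17; 1,10,1,34, …], period ℓ=4 (even) → k=3
step 0: (17, 1)  from 17·(1,0) + (0,1)
…
step 2: (197, 11)  from 10·(18,1) + (17,1)
step 3: (215, 12)  from 1·(197,11) + (18,1)
→ (215, 12).  Check: 215²=46225, 321·12²=46224, difference 1.
(215+12√321)^2 = 92449 + 5160√321
(215+12√321)^3 = 39752855 + 2218788√321
(215+12√321)^4 = 17093635201 + 954073680√321
(215+12√321)^5 = 7350223383575 + 410249463612√321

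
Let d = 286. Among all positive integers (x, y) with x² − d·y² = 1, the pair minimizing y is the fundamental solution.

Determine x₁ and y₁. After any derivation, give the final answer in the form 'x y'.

561835 33222

[16; 1,10,3,3,2,3,3,10,1,32] for √286; ℓ=10 ⇒ convergent index 9
k=0  a_k=16  p_k/q_k = 16/1
…
k=4  a_k=3  p_k/q_k = 1911/113
…
k=8  a_k=10  p_k/q_k = 512132/30283
k=9  a_k=1  p_k/q_k = 561835/33222
fundamental: x₁=561835, y₁=33222  (since 315658567225 − 286·1103701284 = 1)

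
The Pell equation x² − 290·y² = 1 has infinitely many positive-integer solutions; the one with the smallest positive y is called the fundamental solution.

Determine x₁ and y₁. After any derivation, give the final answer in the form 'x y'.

d=290: √d = [17; 34] (ℓ=1, odd), read p_1/q_1
i=0: a=17 ⇒ p=17, q=1
i=1: a=34 ⇒ p=579, q=34
(x₁, y₁) = (579, 34);  579² − 290·34² = 1 ✓

579 34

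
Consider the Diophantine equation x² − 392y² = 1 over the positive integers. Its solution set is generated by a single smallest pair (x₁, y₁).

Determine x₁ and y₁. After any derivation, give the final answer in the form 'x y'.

99 5

√392 → a₀=19, period (1,3,1,38); ℓ=4 even so k=3
a_0=19:  p_0=19·1+0=19,  q_0=19·0+1=1
a_1=1:  p_1=1·19+1=20,  q_1=1·1+0=1
a_2=3:  p_2=3·20+19=79,  q_2=3·1+1=4
a_3=1:  p_3=1·79+20=99,  q_3=1·4+1=5
(x₁, y₁) = (99, 5);  99² − 392·5² = 1 ✓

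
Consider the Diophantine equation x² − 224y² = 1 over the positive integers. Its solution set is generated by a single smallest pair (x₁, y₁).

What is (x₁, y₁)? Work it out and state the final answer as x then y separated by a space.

15 1

[14; 1,28] for √224; ℓ=2 ⇒ convergent index 1
step 0: (14, 1)  from 14·(1,0) + (0,1)
step 1: (15, 1)  from 1·(14,1) + (1,0)
fundamental: x₁=15, y₁=1  (since 225 − 224·1 = 1)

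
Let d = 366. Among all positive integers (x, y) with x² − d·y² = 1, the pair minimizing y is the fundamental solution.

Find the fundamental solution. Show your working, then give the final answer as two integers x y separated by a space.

907925 47458

d=366: √d = [19; 7,1,1,1,2,12,2,1,1,1,7,38] (ℓ=12, even), read p_11/q_11
i=0: a=19 ⇒ p=19, q=1
i=1: a=7 ⇒ p=134, q=7
…
i=5: a=2 ⇒ p=1167, q=61
…
i=8: a=1 ⇒ p=44499, q=2326
…
i=10: a=1 ⇒ p=119053, q=6223
i=11: a=7 ⇒ p=907925, q=47458
(x₁, y₁) = (907925, 47458);  907925² − 366·47458² = 1 ✓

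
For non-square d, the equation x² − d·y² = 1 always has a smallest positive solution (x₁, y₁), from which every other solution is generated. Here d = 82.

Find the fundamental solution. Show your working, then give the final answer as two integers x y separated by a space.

163 18

√82 = [9; 18, …], period ℓ=1 (odd) → k=1
k=0  a_k=9  p_k/q_k = 9/1
k=1  a_k=18  p_k/q_k = 163/18
→ (163, 18).  Check: 163²=26569, 82·18²=26568, difference 1.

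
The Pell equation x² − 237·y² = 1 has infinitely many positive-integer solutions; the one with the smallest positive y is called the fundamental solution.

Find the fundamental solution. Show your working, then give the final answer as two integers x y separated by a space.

228151 14820

[15; 2,1,1,7,10,7,1,1,2,30] for √237; ℓ=10 ⇒ convergent index 9
k=0  a_k=15  p_k/q_k = 15/1
k=1  a_k=2  p_k/q_k = 31/2
k=2  a_k=1  p_k/q_k = 46/3
k=3  a_k=1  p_k/q_k = 77/5
k=4  a_k=7  p_k/q_k = 585/38
k=5  a_k=10  p_k/q_k = 5927/385
k=6  a_k=7  p_k/q_k = 42074/2733
k=7  a_k=1  p_k/q_k = 48001/3118
k=8  a_k=1  p_k/q_k = 90075/5851
k=9  a_k=2  p_k/q_k = 228151/14820
fundamental: x₁=228151, y₁=14820  (since 52052878801 − 237·219632400 = 1)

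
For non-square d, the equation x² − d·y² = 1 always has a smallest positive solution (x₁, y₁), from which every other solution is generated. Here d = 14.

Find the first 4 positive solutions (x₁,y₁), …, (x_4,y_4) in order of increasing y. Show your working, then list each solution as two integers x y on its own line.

15 4
449 120
13455 3596
403201 107760

[3; 1,2,1,6] for √14; ℓ=4 ⇒ convergent index 3
i=0: a=3 ⇒ p=3, q=1
…
i=2: a=2 ⇒ p=11, q=3
i=3: a=1 ⇒ p=15, q=4
→ (15, 4).  Check: 15²=225, 14·4²=224, difference 1.
n=2: (15,4)∘(15,4) = (15·15+14·4·4, 15·4+4·15) = (449,120)
n=3: (449,120)∘(15,4) = (15·449+14·4·120, 15·120+4·449) = (13455,3596)
n=4: (13455,3596)∘(15,4) = (15·13455+14·4·3596, 15·3596+4·13455) = (403201,107760)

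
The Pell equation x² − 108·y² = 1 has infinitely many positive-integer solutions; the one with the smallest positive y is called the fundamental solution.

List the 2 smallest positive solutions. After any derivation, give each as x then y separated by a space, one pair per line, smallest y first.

1351 130
3650401 351260

√108 = [10; 2,1,1,4,1,1,2,20, …], period ℓ=8 (even) → k=7
i=0: a=10 ⇒ p=10, q=1
…
i=2: a=1 ⇒ p=31, q=3
…
i=4: a=4 ⇒ p=239, q=23
…
i=6: a=1 ⇒ p=530, q=51
i=7: a=2 ⇒ p=1351, q=130
(x₁, y₁) = (1351, 130);  1351² − 108·130² = 1 ✓
(x_2, y_2) = (1351·1351 + 108·130·130, 1351·130 + 130·1351) = (3650401, 351260)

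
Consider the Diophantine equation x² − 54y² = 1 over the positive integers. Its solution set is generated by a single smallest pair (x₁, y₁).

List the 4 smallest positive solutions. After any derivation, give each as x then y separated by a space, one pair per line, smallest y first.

d=54: √d = [7; 2,1,6,1,2,14] (ℓ=6, even), read p_5/q_5
a_0=7:  p_0=7·1+0=7,  q_0=7·0+1=1
a_1=2:  p_1=2·7+1=15,  q_1=2·1+0=2
…
a_4=1:  p_4=1·147+22=169,  q_4=1·20+3=23
a_5=2:  p_5=2·169+147=485,  q_5=2·23+20=66
→ (485, 66).  Check: 485²=235225, 54·66²=235224, difference 1.
k=2:  x_2 = 485·485+54·66·66 = 470449,  y_2 = 485·66+66·485 = 64020
k=3:  x_3 = 485·470449+54·66·64020 = 456335045,  y_3 = 485·64020+66·470449 = 62099334
k=4:  x_4 = 485·456335045+54·66·62099334 = 442644523201,  y_4 = 485·62099334+66·456335045 = 60236289960

485 66
470449 64020
456335045 62099334
442644523201 60236289960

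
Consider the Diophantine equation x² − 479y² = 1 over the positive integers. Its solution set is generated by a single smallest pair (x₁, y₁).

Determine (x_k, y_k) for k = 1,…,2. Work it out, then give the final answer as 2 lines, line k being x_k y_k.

√479 = [21; 1,7,1,3,2,21,2,3,1,7,1,42, …], period ℓ=12 (even) → k=11
i=0: a=21 ⇒ p=21, q=1
…
i=4: a=3 ⇒ p=766, q=35
…
i=7: a=2 ⇒ p=75879, q=3467
…
i=10: a=7 ⇒ p=2648849, q=121029
i=11: a=1 ⇒ p=2989440, q=136591
(x₁, y₁) = (2989440, 136591);  2989440² − 479·136591² = 1 ✓
k=2:  x_2 = 2989440·2989440+479·136591·136591 = 17873503027199,  y_2 = 2989440·136591+136591·2989440 = 816661198080

2989440 136591
17873503027199 816661198080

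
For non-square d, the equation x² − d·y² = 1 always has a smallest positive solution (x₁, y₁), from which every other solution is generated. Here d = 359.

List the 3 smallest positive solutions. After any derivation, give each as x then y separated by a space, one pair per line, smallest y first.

√359 = [18; 1,17,1,36, …], period ℓ=4 (even) → k=3
a_0=18:  p_0=18·1+0=18,  q_0=18·0+1=1
a_1=1:  p_1=1·18+1=19,  q_1=1·1+0=1
a_2=17:  p_2=17·19+18=341,  q_2=17·1+1=18
a_3=1:  p_3=1·341+19=360,  q_3=1·18+1=19
→ (360, 19).  Check: 360²=129600, 359·19²=129599, difference 1.
(360+19√359)^2 = 259199 + 13680√359
(360+19√359)^3 = 186622920 + 9849581√359

360 19
259199 13680
186622920 9849581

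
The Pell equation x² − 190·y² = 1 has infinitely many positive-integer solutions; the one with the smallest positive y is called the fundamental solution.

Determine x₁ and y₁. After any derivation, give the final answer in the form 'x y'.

d=190: √d = [13; 1,3,1,1,1,…,3,1,26] (ℓ=14, even), read p_13/q_13
i=0: a=13 ⇒ p=13, q=1
i=1: a=1 ⇒ p=14, q=1
i=2: a=3 ⇒ p=55, q=4
i=3: a=1 ⇒ p=69, q=5
i=4: a=1 ⇒ p=124, q=9
…
i=7: a=2 ⇒ p=1213, q=88
…
i=10: a=1 ⇒ p=7085, q=514
…
i=12: a=3 ⇒ p=40787, q=2959
i=13: a=1 ⇒ p=52021, q=3774
→ (52021, 3774).  Check: 52021²=2706184441, 190·3774²=2706184440, difference 1.

52021 3774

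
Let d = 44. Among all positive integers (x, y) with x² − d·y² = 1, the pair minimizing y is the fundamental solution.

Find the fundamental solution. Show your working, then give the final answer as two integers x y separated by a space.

√44 = [6; 1,1,1,2,1,1,1,12, …], period ℓ=8 (even) → k=7
a_0=6:  p_0=6·1+0=6,  q_0=6·0+1=1
a_1=1:  p_1=1·6+1=7,  q_1=1·1+0=1
…
a_3=1:  p_3=1·13+7=20,  q_3=1·2+1=3
a_4=2:  p_4=2·20+13=53,  q_4=2·3+2=8
a_5=1:  p_5=1·53+20=73,  q_5=1·8+3=11
a_6=1:  p_6=1·73+53=126,  q_6=1·11+8=19
a_7=1:  p_7=1·126+73=199,  q_7=1·19+11=30
→ (199, 30).  Check: 199²=39601, 44·30²=39600, difference 1.

199 30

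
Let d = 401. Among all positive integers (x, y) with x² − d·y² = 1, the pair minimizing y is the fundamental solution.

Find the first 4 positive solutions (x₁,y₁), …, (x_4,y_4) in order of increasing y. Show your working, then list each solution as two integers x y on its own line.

801 40
1283201 64080
2055687201 102656120
3293209612801 164455040160

[20; 40] for √401; ℓ=1 ⇒ convergent index 1
i=0: a=20 ⇒ p=20, q=1
i=1: a=40 ⇒ p=801, q=40
→ (801, 40).  Check: 801²=641601, 401·40²=641600, difference 1.
n=2: (801,40)∘(801,40) = (801·801+401·40·40, 801·40+40·801) = (1283201,64080)
n=3: (1283201,64080)∘(801,40) = (801·1283201+401·40·64080, 801·64080+40·1283201) = (2055687201,102656120)
n=4: (2055687201,102656120)∘(801,40) = (801·2055687201+401·40·102656120, 801·102656120+40·2055687201) = (3293209612801,164455040160)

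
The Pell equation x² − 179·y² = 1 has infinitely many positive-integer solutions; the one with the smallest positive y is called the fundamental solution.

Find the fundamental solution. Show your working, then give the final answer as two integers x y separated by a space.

[13; 2,1,1,1,3,…,1,2,26] for √179; ℓ=14 ⇒ convergent index 13
i=0: a=13 ⇒ p=13, q=1
…
i=2: a=1 ⇒ p=40, q=3
…
i=6: a=5 ⇒ p=2047, q=153
…
i=8: a=5 ⇒ p=137042, q=10243
i=9: a=3 ⇒ p=438125, q=32747
…
i=11: a=1 ⇒ p=1013292, q=75737
i=12: a=1 ⇒ p=1588459, q=118727
i=13: a=2 ⇒ p=4190210, q=313191
→ (4190210, 313191).  Check: 4190210²=17557859844100, 179·313191²=17557859844099, difference 1.

4190210 313191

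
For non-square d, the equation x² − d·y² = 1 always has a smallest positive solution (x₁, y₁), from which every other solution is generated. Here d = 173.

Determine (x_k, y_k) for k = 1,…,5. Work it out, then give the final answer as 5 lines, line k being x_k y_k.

2499849 190060
12498490045601 950242601880
62488675684008728649 4750926036134042180
312424506839974574118902401 23753195401006348176659760
1562028181998744709597444087746249 118758803540015886040113314710300

√173 → a₀=13, period (6,1,1,6,26); ℓ=5 odd so k=9
step 0: (13, 1)  from 13·(1,0) + (0,1)
step 1: (79, 6)  from 6·(13,1) + (1,0)
step 2: (92, 7)  from 1·(79,6) + (13,1)
…
step 4: (1118, 85)  from 6·(171,13) + (92,7)
step 5: (29239, 2223)  from 26·(1118,85) + (171,13)
step 6: (176552, 13423)  from 6·(29239,2223) + (1118,85)
step 7: (205791, 15646)  from 1·(176552,13423) + (29239,2223)
step 8: (382343, 29069)  from 1·(205791,15646) + (176552,13423)
step 9: (2499849, 190060)  from 6·(382343,29069) + (205791,15646)
(x₁, y₁) = (2499849, 190060);  2499849² − 173·190060² = 1 ✓
(2499849+190060√173)^2 = 12498490045601 + 950242601880√173
(2499849+190060√173)^3 = 62488675684008728649 + 4750926036134042180√173
(2499849+190060√173)^4 = 312424506839974574118902401 + 23753195401006348176659760√173
(2499849+190060√173)^5 = 1562028181998744709597444087746249 + 118758803540015886040113314710300√173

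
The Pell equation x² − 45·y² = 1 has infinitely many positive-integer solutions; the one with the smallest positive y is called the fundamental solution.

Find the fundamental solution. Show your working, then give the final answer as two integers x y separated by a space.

[6; 1,2,2,2,1,12] for √45; ℓ=6 ⇒ convergent index 5
i=0: a=6 ⇒ p=6, q=1
i=1: a=1 ⇒ p=7, q=1
…
i=4: a=2 ⇒ p=114, q=17
i=5: a=1 ⇒ p=161, q=24
fundamental: x₁=161, y₁=24  (since 25921 − 45·576 = 1)

161 24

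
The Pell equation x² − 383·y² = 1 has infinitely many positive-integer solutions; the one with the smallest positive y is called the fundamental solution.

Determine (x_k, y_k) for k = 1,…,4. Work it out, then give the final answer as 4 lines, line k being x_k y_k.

18768 959
704475647 35997024
26443197867024 1351184291905
992571874432137217 50718053544949056

√383 = [19; 1,1,3,19,3,1,1,38, …], period ℓ=8 (even) → k=7
step 0: (19, 1)  from 19·(1,0) + (0,1)
…
step 3: (137, 7)  from 3·(39,2) + (20,1)
step 4: (2642, 135)  from 19·(137,7) + (39,2)
step 5: (8063, 412)  from 3·(2642,135) + (137,7)
step 6: (10705, 547)  from 1·(8063,412) + (2642,135)
step 7: (18768, 959)  from 1·(10705,547) + (8063,412)
fundamental: x₁=18768, y₁=959  (since 352237824 − 383·919681 = 1)
(x_2, y_2) = (18768·18768 + 383·959·959, 18768·959 + 959·18768) = (704475647, 35997024)
(x_3, y_3) = (18768·704475647 + 383·959·35997024, 18768·35997024 + 959·704475647) = (26443197867024, 1351184291905)
(x_4, y_4) = (18768·26443197867024 + 383·959·1351184291905, 18768·1351184291905 + 959·26443197867024) = (992571874432137217, 50718053544949056)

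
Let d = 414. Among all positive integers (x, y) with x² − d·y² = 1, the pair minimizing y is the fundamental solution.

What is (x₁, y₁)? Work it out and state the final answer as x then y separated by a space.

[20; 2,1,7,2,7,1,2,40] for √414; ℓ=8 ⇒ convergent index 7
a_0=20:  p_0=20·1+0=20,  q_0=20·0+1=1
…
a_6=1:  p_6=1·7447+997=8444,  q_6=1·366+49=415
a_7=2:  p_7=2·8444+7447=24335,  q_7=2·415+366=1196
fundamental: x₁=24335, y₁=1196  (since 592192225 − 414·1430416 = 1)

24335 1196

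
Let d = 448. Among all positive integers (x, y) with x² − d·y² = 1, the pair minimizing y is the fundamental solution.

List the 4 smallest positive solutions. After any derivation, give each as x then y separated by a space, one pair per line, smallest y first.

127 6
32257 1524
8193151 387090
2081028097 98319336

√448 → a₀=21, period (6,42); ℓ=2 even so k=1
i=0: a=21 ⇒ p=21, q=1
i=1: a=6 ⇒ p=127, q=6
→ (127, 6).  Check: 127²=16129, 448·6²=16128, difference 1.
(x_2, y_2) = (127·127 + 448·6·6, 127·6 + 6·127) = (32257, 1524)
(x_3, y_3) = (127·32257 + 448·6·1524, 127·1524 + 6·32257) = (8193151, 387090)
(x_4, y_4) = (127·8193151 + 448·6·387090, 127·387090 + 6·8193151) = (2081028097, 98319336)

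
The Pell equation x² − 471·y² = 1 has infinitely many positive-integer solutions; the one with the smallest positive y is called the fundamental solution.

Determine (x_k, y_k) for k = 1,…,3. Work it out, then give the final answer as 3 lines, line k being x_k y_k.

√471 → a₀=21, period (1,2,2,1,3,…,2,1,42); ℓ=14 even so k=13
k=0  a_k=21  p_k/q_k = 21/1
k=1  a_k=1  p_k/q_k = 22/1
k=2  a_k=2  p_k/q_k = 65/3
k=3  a_k=2  p_k/q_k = 152/7
k=4  a_k=1  p_k/q_k = 217/10
…
k=6  a_k=4  p_k/q_k = 3429/158
k=7  a_k=14  p_k/q_k = 48809/2249
k=8  a_k=4  p_k/q_k = 198665/9154
…
k=10  a_k=1  p_k/q_k = 843469/38865
k=11  a_k=2  p_k/q_k = 2331742/107441
k=12  a_k=2  p_k/q_k = 5506953/253747
k=13  a_k=1  p_k/q_k = 7838695/361188
→ (7838695, 361188).  Check: 7838695²=61445139303025, 471·361188²=61445139303024, difference 1.
(x_2, y_2) = (7838695·7838695 + 471·361188·361188, 7838695·361188 + 361188·7838695) = (122890278606049, 5662485139320)
(x_3, y_3) = (7838695·122890278606049 + 471·361188·5662485139320, 7838695·5662485139320 + 361188·122890278606049) = (1926598824915678693415, 88772987898323613612)

7838695 361188
122890278606049 5662485139320
1926598824915678693415 88772987898323613612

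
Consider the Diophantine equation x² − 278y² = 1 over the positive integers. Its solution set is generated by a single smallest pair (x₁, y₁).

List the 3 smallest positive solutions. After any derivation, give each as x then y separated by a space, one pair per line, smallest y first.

√278 → a₀=16, period (1,2,16,2,1,32); ℓ=6 even so k=5
k=0  a_k=16  p_k/q_k = 16/1
k=1  a_k=1  p_k/q_k = 17/1
k=2  a_k=2  p_k/q_k = 50/3
…
k=4  a_k=2  p_k/q_k = 1684/101
k=5  a_k=1  p_k/q_k = 2501/150
→ (2501, 150).  Check: 2501²=6255001, 278·150²=6255000, difference 1.
(2501+150√278)^2 = 12510001 + 750300√278
(2501+150√278)^3 = 62575022501 + 3753000450√278

2501 150
12510001 750300
62575022501 3753000450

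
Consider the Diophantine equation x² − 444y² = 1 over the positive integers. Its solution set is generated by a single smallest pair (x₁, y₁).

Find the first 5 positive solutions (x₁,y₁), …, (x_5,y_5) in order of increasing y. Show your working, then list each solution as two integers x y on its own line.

√444 → a₀=21, period (14,42); ℓ=2 even so k=1
k=0  a_k=21  p_k/q_k = 21/1
k=1  a_k=14  p_k/q_k = 295/14
(x₁, y₁) = (295, 14);  295² − 444·14² = 1 ✓
k=2:  x_2 = 295·295+444·14·14 = 174049,  y_2 = 295·14+14·295 = 8260
k=3:  x_3 = 295·174049+444·14·8260 = 102688615,  y_3 = 295·8260+14·174049 = 4873386
k=4:  x_4 = 295·102688615+444·14·4873386 = 60586108801,  y_4 = 295·4873386+14·102688615 = 2875289480
k=5:  x_5 = 295·60586108801+444·14·2875289480 = 35745701503975,  y_5 = 295·2875289480+14·60586108801 = 1696415919814

295 14
174049 8260
102688615 4873386
60586108801 2875289480
35745701503975 1696415919814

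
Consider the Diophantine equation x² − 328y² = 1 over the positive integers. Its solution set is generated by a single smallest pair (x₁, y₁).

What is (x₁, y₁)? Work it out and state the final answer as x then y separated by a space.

163 9

√328 = [18; 9,36, …], period ℓ=2 (even) → k=1
i=0: a=18 ⇒ p=18, q=1
i=1: a=9 ⇒ p=163, q=9
→ (163, 9).  Check: 163²=26569, 328·9²=26568, difference 1.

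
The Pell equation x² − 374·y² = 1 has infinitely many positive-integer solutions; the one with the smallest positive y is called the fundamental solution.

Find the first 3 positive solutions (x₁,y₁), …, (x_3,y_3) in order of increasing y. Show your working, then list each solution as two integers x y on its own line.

√374 = [19; 2,1,18,1,2,38, …], period ℓ=6 (even) → k=5
step 0: (19, 1)  from 19·(1,0) + (0,1)
…
step 2: (58, 3)  from 1·(39,2) + (19,1)
…
step 4: (1141, 59)  from 1·(1083,56) + (58,3)
step 5: (3365, 174)  from 2·(1141,59) + (1083,56)
fundamental: x₁=3365, y₁=174  (since 11323225 − 374·30276 = 1)
k=2:  x_2 = 3365·3365+374·174·174 = 22646449,  y_2 = 3365·174+174·3365 = 1171020
k=3:  x_3 = 3365·22646449+374·174·1171020 = 152410598405,  y_3 = 3365·1171020+174·22646449 = 7880964426

3365 174
22646449 1171020
152410598405 7880964426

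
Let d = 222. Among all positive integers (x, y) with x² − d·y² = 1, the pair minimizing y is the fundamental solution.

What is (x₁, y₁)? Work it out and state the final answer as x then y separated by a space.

d=222: √d = [14; 1,8,1,28] (ℓ=4, even), read p_3/q_3
a_0=14:  p_0=14·1+0=14,  q_0=14·0+1=1
a_1=1:  p_1=1·14+1=15,  q_1=1·1+0=1
a_2=8:  p_2=8·15+14=134,  q_2=8·1+1=9
a_3=1:  p_3=1·134+15=149,  q_3=1·9+1=10
(x₁, y₁) = (149, 10);  149² − 222·10² = 1 ✓

149 10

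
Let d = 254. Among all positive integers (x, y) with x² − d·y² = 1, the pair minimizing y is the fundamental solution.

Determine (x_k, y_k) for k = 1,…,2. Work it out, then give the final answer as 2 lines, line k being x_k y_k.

255 16
130049 8160

d=254: √d = [15; 1,14,1,30] (ℓ=4, even), read p_3/q_3
i=0: a=15 ⇒ p=15, q=1
…
i=2: a=14 ⇒ p=239, q=15
i=3: a=1 ⇒ p=255, q=16
(x₁, y₁) = (255, 16);  255² − 254·16² = 1 ✓
n=2: (255,16)∘(255,16) = (255·255+254·16·16, 255·16+16·255) = (130049,8160)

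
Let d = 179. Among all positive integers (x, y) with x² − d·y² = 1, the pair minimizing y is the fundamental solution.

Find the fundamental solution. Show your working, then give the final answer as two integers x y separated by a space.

d=179: √d = [13; 2,1,1,1,3,…,1,2,26] (ℓ=14, even), read p_13/q_13
k=0  a_k=13  p_k/q_k = 13/1
k=1  a_k=2  p_k/q_k = 27/2
…
k=6  a_k=5  p_k/q_k = 2047/153
…
k=10  a_k=1  p_k/q_k = 575167/42990
k=11  a_k=1  p_k/q_k = 1013292/75737
k=12  a_k=1  p_k/q_k = 1588459/118727
k=13  a_k=2  p_k/q_k = 4190210/313191
fundamental: x₁=4190210, y₁=313191  (since 17557859844100 − 179·98088602481 = 1)

4190210 313191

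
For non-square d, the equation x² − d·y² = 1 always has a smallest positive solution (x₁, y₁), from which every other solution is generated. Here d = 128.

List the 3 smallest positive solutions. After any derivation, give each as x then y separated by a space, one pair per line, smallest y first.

577 51
665857 58854
768398401 67917465

√128 = [11; 3,5,3,22, …], period ℓ=4 (even) → k=3
i=0: a=11 ⇒ p=11, q=1
i=1: a=3 ⇒ p=34, q=3
i=2: a=5 ⇒ p=181, q=16
i=3: a=3 ⇒ p=577, q=51
→ (577, 51).  Check: 577²=332929, 128·51²=332928, difference 1.
k=2:  x_2 = 577·577+128·51·51 = 665857,  y_2 = 577·51+51·577 = 58854
k=3:  x_3 = 577·665857+128·51·58854 = 768398401,  y_3 = 577·58854+51·665857 = 67917465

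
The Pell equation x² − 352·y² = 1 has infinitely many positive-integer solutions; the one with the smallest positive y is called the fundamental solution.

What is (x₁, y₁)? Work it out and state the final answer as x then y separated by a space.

d=352: √d = [18; 1,3,5,9,5,3,1,36] (ℓ=8, even), read p_7/q_7
step 0: (18, 1)  from 18·(1,0) + (0,1)
step 1: (19, 1)  from 1·(18,1) + (1,0)
step 2: (75, 4)  from 3·(19,1) + (18,1)
step 3: (394, 21)  from 5·(75,4) + (19,1)
step 4: (3621, 193)  from 9·(394,21) + (75,4)
…
step 6: (59118, 3151)  from 3·(18499,986) + (3621,193)
step 7: (77617, 4137)  from 1·(59118,3151) + (18499,986)
(x₁, y₁) = (77617, 4137);  77617² − 352·4137² = 1 ✓

77617 4137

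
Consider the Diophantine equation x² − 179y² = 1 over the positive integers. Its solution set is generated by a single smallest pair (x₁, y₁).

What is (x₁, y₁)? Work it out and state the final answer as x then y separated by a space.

4190210 313191

d=179: √d = [13; 2,1,1,1,3,…,1,2,26] (ℓ=14, even), read p_13/q_13
i=0: a=13 ⇒ p=13, q=1
i=1: a=2 ⇒ p=27, q=2
i=2: a=1 ⇒ p=40, q=3
i=3: a=1 ⇒ p=67, q=5
i=4: a=1 ⇒ p=107, q=8
i=5: a=3 ⇒ p=388, q=29
…
i=7: a=13 ⇒ p=26999, q=2018
i=8: a=5 ⇒ p=137042, q=10243
i=9: a=3 ⇒ p=438125, q=32747
i=10: a=1 ⇒ p=575167, q=42990
i=11: a=1 ⇒ p=1013292, q=75737
i=12: a=1 ⇒ p=1588459, q=118727
i=13: a=2 ⇒ p=4190210, q=313191
fundamental: x₁=4190210, y₁=313191  (since 17557859844100 − 179·98088602481 = 1)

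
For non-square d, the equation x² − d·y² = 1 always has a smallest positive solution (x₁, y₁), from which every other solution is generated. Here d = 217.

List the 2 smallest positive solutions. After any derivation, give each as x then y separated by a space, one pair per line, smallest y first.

[14; 1,2,1,2,1,…,2,1,28] for √217; ℓ=16 ⇒ convergent index 15
k=0  a_k=14  p_k/q_k = 14/1
…
k=3  a_k=1  p_k/q_k = 59/4
…
k=5  a_k=1  p_k/q_k = 221/15
k=6  a_k=1  p_k/q_k = 383/26
…
k=9  a_k=9  p_k/q_k = 139163/9447
…
k=11  a_k=1  p_k/q_k = 293381/19916
k=12  a_k=2  p_k/q_k = 740980/50301
k=13  a_k=1  p_k/q_k = 1034361/70217
k=14  a_k=2  p_k/q_k = 2809702/190735
k=15  a_k=1  p_k/q_k = 3844063/260952
(x₁, y₁) = (3844063, 260952);  3844063² − 217·260952² = 1 ✓
(x_2, y_2) = (3844063·3844063 + 217·260952·260952, 3844063·260952 + 260952·3844063) = (29553640695937, 2006231855952)

3844063 260952
29553640695937 2006231855952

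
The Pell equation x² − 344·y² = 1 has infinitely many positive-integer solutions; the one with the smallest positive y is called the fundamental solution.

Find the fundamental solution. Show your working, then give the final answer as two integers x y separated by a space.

√344 → a₀=18, period (1,1,4,1,3,1,4,1,1,36); ℓ=10 even so k=9
k=0  a_k=18  p_k/q_k = 18/1
k=1  a_k=1  p_k/q_k = 19/1
k=2  a_k=1  p_k/q_k = 37/2
k=3  a_k=4  p_k/q_k = 167/9
k=4  a_k=1  p_k/q_k = 204/11
k=5  a_k=3  p_k/q_k = 779/42
k=6  a_k=1  p_k/q_k = 983/53
k=7  a_k=4  p_k/q_k = 4711/254
k=8  a_k=1  p_k/q_k = 5694/307
k=9  a_k=1  p_k/q_k = 10405/561
(x₁, y₁) = (10405, 561);  10405² − 344·561² = 1 ✓

10405 561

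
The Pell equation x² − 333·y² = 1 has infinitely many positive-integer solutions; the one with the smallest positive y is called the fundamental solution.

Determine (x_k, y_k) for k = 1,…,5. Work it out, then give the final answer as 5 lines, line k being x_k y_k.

73 4
10657 584
1555849 85260
227143297 12447376
33161365513 1817231636

d=333: √d = [18; 4,36] (ℓ=2, even), read p_1/q_1
i=0: a=18 ⇒ p=18, q=1
i=1: a=4 ⇒ p=73, q=4
→ (73, 4).  Check: 73²=5329, 333·4²=5328, difference 1.
k=2:  x_2 = 73·73+333·4·4 = 10657,  y_2 = 73·4+4·73 = 584
k=3:  x_3 = 73·10657+333·4·584 = 1555849,  y_3 = 73·584+4·10657 = 85260
k=4:  x_4 = 73·1555849+333·4·85260 = 227143297,  y_4 = 73·85260+4·1555849 = 12447376
k=5:  x_5 = 73·227143297+333·4·12447376 = 33161365513,  y_5 = 73·12447376+4·227143297 = 1817231636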